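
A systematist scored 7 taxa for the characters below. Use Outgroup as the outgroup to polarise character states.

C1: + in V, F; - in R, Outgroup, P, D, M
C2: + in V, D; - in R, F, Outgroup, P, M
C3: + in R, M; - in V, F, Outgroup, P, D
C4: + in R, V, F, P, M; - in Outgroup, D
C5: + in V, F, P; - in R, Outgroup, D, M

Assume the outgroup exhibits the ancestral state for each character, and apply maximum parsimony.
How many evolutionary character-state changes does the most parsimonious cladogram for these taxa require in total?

The outgroup has state '-' for every character, so '+' is the derived state throughout.
C1 (derived state '+') is shared by F and V — a synapomorphy uniting that clade.
C2 groups D and V, which is incompatible with the clades supported by the remaining characters; treating it as convergent (homoplasy) costs fewer steps than any alternative tree.
C3 (derived state '+') is shared by M and R — a synapomorphy uniting that clade.
C4: derived state '+' in F, M, P, R, and V only — synapomorphy for {F, M, P, R, V}.
Only F, P, and V show the derived state '+' for C5, supporting them as a clade.
Most parsimonious ingroup topology: ((((V,F),P),(R,M)),D).
Changes per character on this tree: C1: 1; C2: 2; C3: 1; C4: 1; C5: 1.
Total = 6.

6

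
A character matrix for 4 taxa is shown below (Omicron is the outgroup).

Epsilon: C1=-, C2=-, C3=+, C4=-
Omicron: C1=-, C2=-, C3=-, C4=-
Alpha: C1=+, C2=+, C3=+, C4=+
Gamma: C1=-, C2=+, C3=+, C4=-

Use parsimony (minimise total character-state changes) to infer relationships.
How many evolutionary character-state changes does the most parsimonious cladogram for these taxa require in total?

The outgroup has state '-' for every character, so '+' is the derived state throughout.
C1 (derived state '+') is unique to Alpha (autapomorphy; uninformative for grouping).
C2: derived state '+' in Alpha and Gamma only — synapomorphy for {Alpha, Gamma}.
C3 (derived state '+') is shared by all ingroup taxa — unites the whole ingroup.
C4: derived state '+' in Alpha only — an autapomorphy, so it tells us nothing about relationships among taxa.
Most parsimonious ingroup topology: ((Alpha,Gamma),Epsilon).
Changes per character on this tree: C1: 1; C2: 1; C3: 1; C4: 1.
Total = 4.

4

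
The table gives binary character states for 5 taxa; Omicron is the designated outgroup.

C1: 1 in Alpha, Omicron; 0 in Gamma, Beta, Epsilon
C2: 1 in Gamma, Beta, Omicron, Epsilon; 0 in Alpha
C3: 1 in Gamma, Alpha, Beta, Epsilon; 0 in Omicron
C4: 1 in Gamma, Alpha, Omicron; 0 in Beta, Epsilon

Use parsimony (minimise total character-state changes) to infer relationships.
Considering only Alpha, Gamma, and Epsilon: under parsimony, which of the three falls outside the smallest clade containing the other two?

Alpha

Character polarity is set by the outgroup: the derived state is whichever differs from the outgroup's state, so for C1, C2, C4 the derived state is '0', and for the remaining characters it is '1'.
C1 (derived state '0') is shared by Beta, Epsilon, and Gamma — a synapomorphy uniting that clade.
C2 (derived state '0') is unique to Alpha (autapomorphy; uninformative for grouping).
All ingroup taxa share the derived state '1' for C3; it defines the ingroup but does not resolve relationships within it.
C4 (derived state '0') is shared by Beta and Epsilon — a synapomorphy uniting that clade.
Most parsimonious ingroup topology: (Alpha,((Epsilon,Beta),Gamma)).
Gamma and Epsilon share a more recent common ancestor with each other than either does with Alpha, so Alpha is the least closely related of the three.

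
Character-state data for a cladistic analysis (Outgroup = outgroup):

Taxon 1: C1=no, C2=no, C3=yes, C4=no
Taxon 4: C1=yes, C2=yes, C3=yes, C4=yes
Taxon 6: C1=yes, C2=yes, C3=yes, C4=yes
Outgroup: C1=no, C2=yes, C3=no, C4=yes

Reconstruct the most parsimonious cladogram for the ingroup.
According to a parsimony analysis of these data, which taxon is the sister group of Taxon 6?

Character polarity is set by the outgroup: the derived state is whichever differs from the outgroup's state, so for C2, C4 the derived state is 'no', and for the remaining characters it is 'yes'.
Only Taxon 4 and Taxon 6 show the derived state 'yes' for C1, supporting them as a clade.
C2: derived state 'no' in Taxon 1 only — an autapomorphy, so it tells us nothing about relationships among taxa.
C3 (derived state 'yes') is shared by all ingroup taxa — unites the whole ingroup.
C4: derived state 'no' in Taxon 1 only — an autapomorphy, so it tells us nothing about relationships among taxa.
Most parsimonious ingroup topology: ((Taxon 6,Taxon 4),Taxon 1).
Taxon 6 and Taxon 4 form a cherry on this tree, so they are sister taxa.

Taxon 4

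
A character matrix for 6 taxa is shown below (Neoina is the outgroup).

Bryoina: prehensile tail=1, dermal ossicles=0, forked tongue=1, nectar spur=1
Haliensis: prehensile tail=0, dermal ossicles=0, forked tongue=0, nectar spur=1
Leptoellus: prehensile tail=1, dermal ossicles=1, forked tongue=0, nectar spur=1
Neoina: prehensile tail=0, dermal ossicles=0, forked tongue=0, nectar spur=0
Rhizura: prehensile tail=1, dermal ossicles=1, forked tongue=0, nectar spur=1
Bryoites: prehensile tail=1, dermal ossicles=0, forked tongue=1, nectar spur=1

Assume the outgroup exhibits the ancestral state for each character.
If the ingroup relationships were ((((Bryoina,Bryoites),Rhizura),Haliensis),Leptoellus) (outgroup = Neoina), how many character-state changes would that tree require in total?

6

Map each character onto ((((Bryoina,Bryoites),Rhizura),Haliensis),Leptoellus) (rooted by Neoina) and count the minimum state changes it requires (Fitch parsimony):
prehensile tail: 2; dermal ossicles: 2; forked tongue: 1; nectar spur: 1.
Total tree length = 6.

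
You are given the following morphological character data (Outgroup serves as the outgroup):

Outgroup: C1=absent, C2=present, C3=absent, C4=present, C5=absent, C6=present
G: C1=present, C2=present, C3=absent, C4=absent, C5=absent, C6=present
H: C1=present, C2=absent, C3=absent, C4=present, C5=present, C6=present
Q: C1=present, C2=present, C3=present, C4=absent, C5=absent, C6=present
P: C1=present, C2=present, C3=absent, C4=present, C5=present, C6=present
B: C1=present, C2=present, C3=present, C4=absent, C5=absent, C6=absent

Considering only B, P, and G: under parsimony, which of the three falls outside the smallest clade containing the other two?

P

Character polarity is set by the outgroup: the derived state is whichever differs from the outgroup's state, so for C2, C4, C6 the derived state is 'absent', and for the remaining characters it is 'present'.
All ingroup taxa share the derived state 'present' for C1; it defines the ingroup but does not resolve relationships within it.
C2: derived state 'absent' in H only — an autapomorphy, so it tells us nothing about relationships among taxa.
C3: derived state 'present' in B and Q only — synapomorphy for {B, Q}.
Only B, G, and Q show the derived state 'absent' for C4, supporting them as a clade.
C5: derived state 'present' in H and P only — synapomorphy for {H, P}.
C6: derived state 'absent' in B only — an autapomorphy, so it tells us nothing about relationships among taxa.
Most parsimonious ingroup topology: (((B,Q),G),(P,H)).
B and G share a more recent common ancestor with each other than either does with P, so P is the least closely related of the three.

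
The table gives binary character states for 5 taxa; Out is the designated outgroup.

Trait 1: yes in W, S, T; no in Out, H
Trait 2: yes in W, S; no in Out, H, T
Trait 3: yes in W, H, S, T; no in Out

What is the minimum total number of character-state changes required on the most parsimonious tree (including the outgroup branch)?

The outgroup has state 'no' for every character, so 'yes' is the derived state throughout.
Trait 1 (derived state 'yes') is shared by S, T, and W — a synapomorphy uniting that clade.
Trait 2 (derived state 'yes') is shared by S and W — a synapomorphy uniting that clade.
Trait 3 (derived state 'yes') is shared by all ingroup taxa — unites the whole ingroup.
Most parsimonious ingroup topology: (((W,S),T),H).
Changes per character on this tree: Trait 1: 1; Trait 2: 1; Trait 3: 1.
Total = 3.

3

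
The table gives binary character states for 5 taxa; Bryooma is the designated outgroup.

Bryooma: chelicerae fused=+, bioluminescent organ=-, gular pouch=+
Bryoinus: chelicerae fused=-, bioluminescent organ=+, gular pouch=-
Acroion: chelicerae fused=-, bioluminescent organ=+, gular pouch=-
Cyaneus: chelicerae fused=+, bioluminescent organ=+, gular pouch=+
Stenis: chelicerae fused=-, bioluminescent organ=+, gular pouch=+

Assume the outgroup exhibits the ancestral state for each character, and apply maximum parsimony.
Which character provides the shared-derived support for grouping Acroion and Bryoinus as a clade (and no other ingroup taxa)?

Character polarity is set by the outgroup: the derived state is whichever differs from the outgroup's state, so for chelicerae fused, gular pouch the derived state is '-', and for the remaining characters it is '+'.
Only Acroion, Bryoinus, and Stenis show the derived state '-' for chelicerae fused, supporting them as a clade.
All ingroup taxa share the derived state '+' for bioluminescent organ; it defines the ingroup but does not resolve relationships within it.
gular pouch: derived state '-' in Acroion and Bryoinus only — synapomorphy for {Acroion, Bryoinus}.
Most parsimonious ingroup topology: (((Bryoinus,Acroion),Stenis),Cyaneus).
The clade {Acroion, Bryoinus} is supported by gular pouch: its derived state '-' occurs in exactly those taxa and in no other taxon (including the outgroup).

gular pouch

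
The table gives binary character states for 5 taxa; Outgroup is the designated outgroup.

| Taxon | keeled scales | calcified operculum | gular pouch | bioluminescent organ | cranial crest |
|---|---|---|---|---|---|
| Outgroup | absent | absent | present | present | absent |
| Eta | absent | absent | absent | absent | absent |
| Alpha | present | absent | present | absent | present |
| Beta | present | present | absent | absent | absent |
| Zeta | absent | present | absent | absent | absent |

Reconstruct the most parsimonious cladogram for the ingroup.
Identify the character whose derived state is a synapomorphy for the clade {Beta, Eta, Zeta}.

Character polarity is set by the outgroup: the derived state is whichever differs from the outgroup's state, so for gular pouch, bioluminescent organ the derived state is 'absent', and for the remaining characters it is 'present'.
keeled scales (state 'present') occurs in Alpha and Beta but conflicts with the nesting implied by the other characters — most parsimoniously interpreted as homoplasy.
Only Beta and Zeta show the derived state 'present' for calcified operculum, supporting them as a clade.
Only Beta, Eta, and Zeta show the derived state 'absent' for gular pouch, supporting them as a clade.
bioluminescent organ (derived state 'absent') is shared by all ingroup taxa — unites the whole ingroup.
cranial crest (derived state 'present') is unique to Alpha (autapomorphy; uninformative for grouping).
Most parsimonious ingroup topology: ((Eta,(Beta,Zeta)),Alpha).
The clade {Beta, Eta, Zeta} is supported by gular pouch: its derived state 'absent' occurs in exactly those taxa and in no other taxon (including the outgroup).

gular pouch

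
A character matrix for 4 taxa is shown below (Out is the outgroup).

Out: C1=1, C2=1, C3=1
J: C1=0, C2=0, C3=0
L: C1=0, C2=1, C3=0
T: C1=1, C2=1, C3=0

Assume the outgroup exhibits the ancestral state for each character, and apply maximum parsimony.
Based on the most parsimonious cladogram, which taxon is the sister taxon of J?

The outgroup has state '1' for every character, so '0' is the derived state throughout.
Only J and L show the derived state '0' for C1, supporting them as a clade.
C2: derived state '0' in J only — an autapomorphy, so it tells us nothing about relationships among taxa.
C3 (derived state '0') is shared by all ingroup taxa — unites the whole ingroup.
Most parsimonious ingroup topology: ((J,L),T).
J and L form a cherry on this tree, so they are sister taxa.

L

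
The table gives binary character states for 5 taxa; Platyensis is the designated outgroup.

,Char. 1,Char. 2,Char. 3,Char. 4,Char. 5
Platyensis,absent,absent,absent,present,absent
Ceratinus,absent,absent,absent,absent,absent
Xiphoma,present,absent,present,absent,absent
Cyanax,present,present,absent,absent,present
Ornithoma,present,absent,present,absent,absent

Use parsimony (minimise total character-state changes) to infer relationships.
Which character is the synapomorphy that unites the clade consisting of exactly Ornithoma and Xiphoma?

Char. 3

Character polarity is set by the outgroup: the derived state is whichever differs from the outgroup's state, so for Char. 4 the derived state is 'absent', and for the remaining characters it is 'present'.
Char. 1 (derived state 'present') is shared by Cyanax, Ornithoma, and Xiphoma — a synapomorphy uniting that clade.
Char. 2: derived state 'present' in Cyanax only — an autapomorphy, so it tells us nothing about relationships among taxa.
Char. 3: derived state 'present' in Ornithoma and Xiphoma only — synapomorphy for {Ornithoma, Xiphoma}.
All ingroup taxa share the derived state 'absent' for Char. 4; it defines the ingroup but does not resolve relationships within it.
Char. 5 (derived state 'present') is unique to Cyanax (autapomorphy; uninformative for grouping).
Most parsimonious ingroup topology: (Ceratinus,((Xiphoma,Ornithoma),Cyanax)).
The clade {Ornithoma, Xiphoma} is supported by Char. 3: its derived state 'present' occurs in exactly those taxa and in no other taxon (including the outgroup).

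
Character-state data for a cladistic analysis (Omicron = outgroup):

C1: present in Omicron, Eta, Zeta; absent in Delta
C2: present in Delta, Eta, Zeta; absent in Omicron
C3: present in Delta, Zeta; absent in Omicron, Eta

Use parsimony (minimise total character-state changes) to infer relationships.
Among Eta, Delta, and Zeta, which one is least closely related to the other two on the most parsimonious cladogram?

Eta

Character polarity is set by the outgroup: the derived state is whichever differs from the outgroup's state, so for C1 the derived state is 'absent', and for the remaining characters it is 'present'.
C1 (derived state 'absent') is unique to Delta (autapomorphy; uninformative for grouping).
C2 (derived state 'present') is shared by all ingroup taxa — unites the whole ingroup.
Only Delta and Zeta show the derived state 'present' for C3, supporting them as a clade.
Most parsimonious ingroup topology: ((Delta,Zeta),Eta).
Delta and Zeta share a more recent common ancestor with each other than either does with Eta, so Eta is the least closely related of the three.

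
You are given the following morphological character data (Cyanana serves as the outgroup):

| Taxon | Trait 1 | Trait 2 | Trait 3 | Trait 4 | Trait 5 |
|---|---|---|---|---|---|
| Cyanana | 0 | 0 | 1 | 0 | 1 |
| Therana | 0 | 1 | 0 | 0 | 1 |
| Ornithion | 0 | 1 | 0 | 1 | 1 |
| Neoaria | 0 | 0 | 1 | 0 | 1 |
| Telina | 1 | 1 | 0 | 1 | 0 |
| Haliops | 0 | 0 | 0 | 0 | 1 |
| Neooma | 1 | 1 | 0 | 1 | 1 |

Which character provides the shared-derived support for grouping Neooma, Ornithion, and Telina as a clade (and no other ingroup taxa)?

Trait 4

Character polarity is set by the outgroup: the derived state is whichever differs from the outgroup's state, so for Trait 3, Trait 5 the derived state is '0', and for the remaining characters it is '1'.
Only Neooma and Telina show the derived state '1' for Trait 1, supporting them as a clade.
Trait 2: derived state '1' in Neooma, Ornithion, Telina, and Therana only — synapomorphy for {Neooma, Ornithion, Telina, Therana}.
Trait 3: derived state '0' in Haliops, Neooma, Ornithion, Telina, and Therana only — synapomorphy for {Haliops, Neooma, Ornithion, Telina, Therana}.
Trait 4 (derived state '1') is shared by Neooma, Ornithion, and Telina — a synapomorphy uniting that clade.
Trait 5: derived state '0' in Telina only — an autapomorphy, so it tells us nothing about relationships among taxa.
Most parsimonious ingroup topology: (((Therana,(Ornithion,(Telina,Neooma))),Haliops),Neoaria).
The clade {Neooma, Ornithion, Telina} is supported by Trait 4: its derived state '1' occurs in exactly those taxa and in no other taxon (including the outgroup).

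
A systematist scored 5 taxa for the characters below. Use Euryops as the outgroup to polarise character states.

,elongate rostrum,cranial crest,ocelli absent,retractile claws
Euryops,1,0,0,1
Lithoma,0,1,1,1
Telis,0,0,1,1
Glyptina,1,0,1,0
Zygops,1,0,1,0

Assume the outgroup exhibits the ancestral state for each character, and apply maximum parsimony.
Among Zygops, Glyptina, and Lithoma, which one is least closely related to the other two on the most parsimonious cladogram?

Character polarity is set by the outgroup: the derived state is whichever differs from the outgroup's state, so for elongate rostrum, retractile claws the derived state is '0', and for the remaining characters it is '1'.
elongate rostrum (derived state '0') is shared by Lithoma and Telis — a synapomorphy uniting that clade.
cranial crest (derived state '1') is unique to Lithoma (autapomorphy; uninformative for grouping).
All ingroup taxa share the derived state '1' for ocelli absent; it defines the ingroup but does not resolve relationships within it.
retractile claws: derived state '0' in Glyptina and Zygops only — synapomorphy for {Glyptina, Zygops}.
Most parsimonious ingroup topology: ((Lithoma,Telis),(Glyptina,Zygops)).
Glyptina and Zygops share a more recent common ancestor with each other than either does with Lithoma, so Lithoma is the least closely related of the three.

Lithoma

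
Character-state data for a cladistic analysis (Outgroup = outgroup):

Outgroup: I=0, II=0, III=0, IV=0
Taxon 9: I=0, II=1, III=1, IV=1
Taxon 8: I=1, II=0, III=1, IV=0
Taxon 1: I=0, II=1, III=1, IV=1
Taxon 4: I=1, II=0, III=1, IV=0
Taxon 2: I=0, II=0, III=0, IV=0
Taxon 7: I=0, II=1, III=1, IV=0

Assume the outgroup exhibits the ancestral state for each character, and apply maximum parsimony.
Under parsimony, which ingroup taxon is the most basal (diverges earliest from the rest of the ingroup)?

Taxon 2

The outgroup has state '0' for every character, so '1' is the derived state throughout.
I: derived state '1' in Taxon 4 and Taxon 8 only — synapomorphy for {Taxon 4, Taxon 8}.
Only Taxon 1, Taxon 7, and Taxon 9 show the derived state '1' for II, supporting them as a clade.
III: derived state '1' in Taxon 1, Taxon 4, Taxon 7, Taxon 8, and Taxon 9 only — synapomorphy for {Taxon 1, Taxon 4, Taxon 7, Taxon 8, Taxon 9}.
Only Taxon 1 and Taxon 9 show the derived state '1' for IV, supporting them as a clade.
Most parsimonious ingroup topology: ((((Taxon 9,Taxon 1),Taxon 7),(Taxon 8,Taxon 4)),Taxon 2).
Taxon 2 is sister to the clade containing all other ingroup taxa, so it is the earliest-diverging (most basal) ingroup lineage.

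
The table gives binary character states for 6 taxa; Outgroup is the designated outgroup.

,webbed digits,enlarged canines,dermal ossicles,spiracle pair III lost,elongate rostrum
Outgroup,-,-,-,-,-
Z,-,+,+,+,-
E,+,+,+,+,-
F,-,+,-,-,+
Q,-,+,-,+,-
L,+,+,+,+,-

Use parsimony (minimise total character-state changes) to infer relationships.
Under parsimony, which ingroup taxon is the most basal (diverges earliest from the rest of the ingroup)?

F

The outgroup has state '-' for every character, so '+' is the derived state throughout.
webbed digits (derived state '+') is shared by E and L — a synapomorphy uniting that clade.
enlarged canines (derived state '+') is shared by all ingroup taxa — unites the whole ingroup.
Only E, L, and Z show the derived state '+' for dermal ossicles, supporting them as a clade.
Only E, L, Q, and Z show the derived state '+' for spiracle pair III lost, supporting them as a clade.
elongate rostrum (derived state '+') is unique to F (autapomorphy; uninformative for grouping).
Most parsimonious ingroup topology: (((Z,(E,L)),Q),F).
F is sister to the clade containing all other ingroup taxa, so it is the earliest-diverging (most basal) ingroup lineage.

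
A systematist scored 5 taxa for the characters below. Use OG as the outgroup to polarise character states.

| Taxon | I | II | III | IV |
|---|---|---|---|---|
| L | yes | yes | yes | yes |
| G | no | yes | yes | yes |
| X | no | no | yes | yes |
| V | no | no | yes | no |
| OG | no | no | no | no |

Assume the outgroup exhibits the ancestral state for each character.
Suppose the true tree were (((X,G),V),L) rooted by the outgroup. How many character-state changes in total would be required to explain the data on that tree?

Map each character onto (((X,G),V),L) (rooted by OG) and count the minimum state changes it requires (Fitch parsimony):
I: 1; II: 2; III: 1; IV: 2.
Total tree length = 6.

6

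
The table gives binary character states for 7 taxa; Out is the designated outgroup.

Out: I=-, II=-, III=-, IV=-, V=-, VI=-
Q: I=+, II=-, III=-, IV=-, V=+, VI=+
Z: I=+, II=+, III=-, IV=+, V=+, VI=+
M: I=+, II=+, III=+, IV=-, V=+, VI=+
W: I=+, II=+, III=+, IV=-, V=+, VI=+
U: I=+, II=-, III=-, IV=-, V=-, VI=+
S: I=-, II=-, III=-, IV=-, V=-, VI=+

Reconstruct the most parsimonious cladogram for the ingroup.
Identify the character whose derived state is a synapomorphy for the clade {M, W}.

The outgroup has state '-' for every character, so '+' is the derived state throughout.
I (derived state '+') is shared by M, Q, U, W, and Z — a synapomorphy uniting that clade.
II (derived state '+') is shared by M, W, and Z — a synapomorphy uniting that clade.
Only M and W show the derived state '+' for III, supporting them as a clade.
IV (derived state '+') is unique to Z (autapomorphy; uninformative for grouping).
Only M, Q, W, and Z show the derived state '+' for V, supporting them as a clade.
VI (derived state '+') is shared by all ingroup taxa — unites the whole ingroup.
Most parsimonious ingroup topology: (((Q,(Z,(M,W))),U),S).
The clade {M, W} is supported by III: its derived state '+' occurs in exactly those taxa and in no other taxon (including the outgroup).

III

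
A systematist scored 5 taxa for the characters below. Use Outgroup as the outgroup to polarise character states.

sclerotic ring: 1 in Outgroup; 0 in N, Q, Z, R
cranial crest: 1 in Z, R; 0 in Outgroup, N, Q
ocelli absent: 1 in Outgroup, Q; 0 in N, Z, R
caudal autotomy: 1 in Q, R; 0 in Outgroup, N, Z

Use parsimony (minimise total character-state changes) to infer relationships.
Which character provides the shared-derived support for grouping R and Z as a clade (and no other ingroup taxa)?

Character polarity is set by the outgroup: the derived state is whichever differs from the outgroup's state, so for sclerotic ring, ocelli absent the derived state is '0', and for the remaining characters it is '1'.
All ingroup taxa share the derived state '0' for sclerotic ring; it defines the ingroup but does not resolve relationships within it.
Only R and Z show the derived state '1' for cranial crest, supporting them as a clade.
ocelli absent (derived state '0') is shared by N, R, and Z — a synapomorphy uniting that clade.
caudal autotomy (state '1') occurs in Q and R but conflicts with the nesting implied by the other characters — most parsimoniously interpreted as homoplasy.
Most parsimonious ingroup topology: ((N,(Z,R)),Q).
The clade {R, Z} is supported by cranial crest: its derived state '1' occurs in exactly those taxa and in no other taxon (including the outgroup).

cranial crest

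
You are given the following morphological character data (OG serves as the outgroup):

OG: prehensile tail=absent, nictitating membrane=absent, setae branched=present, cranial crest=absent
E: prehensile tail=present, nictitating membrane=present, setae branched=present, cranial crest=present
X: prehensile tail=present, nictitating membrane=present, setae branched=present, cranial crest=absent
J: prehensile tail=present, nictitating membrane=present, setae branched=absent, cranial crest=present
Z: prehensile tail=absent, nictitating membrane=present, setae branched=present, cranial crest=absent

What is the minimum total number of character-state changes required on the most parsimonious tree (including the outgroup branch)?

4

Character polarity is set by the outgroup: the derived state is whichever differs from the outgroup's state, so for setae branched the derived state is 'absent', and for the remaining characters it is 'present'.
Only E, J, and X show the derived state 'present' for prehensile tail, supporting them as a clade.
All ingroup taxa share the derived state 'present' for nictitating membrane; it defines the ingroup but does not resolve relationships within it.
setae branched: derived state 'absent' in J only — an autapomorphy, so it tells us nothing about relationships among taxa.
Only E and J show the derived state 'present' for cranial crest, supporting them as a clade.
Most parsimonious ingroup topology: (((E,J),X),Z).
Changes per character on this tree: prehensile tail: 1; nictitating membrane: 1; setae branched: 1; cranial crest: 1.
Total = 4.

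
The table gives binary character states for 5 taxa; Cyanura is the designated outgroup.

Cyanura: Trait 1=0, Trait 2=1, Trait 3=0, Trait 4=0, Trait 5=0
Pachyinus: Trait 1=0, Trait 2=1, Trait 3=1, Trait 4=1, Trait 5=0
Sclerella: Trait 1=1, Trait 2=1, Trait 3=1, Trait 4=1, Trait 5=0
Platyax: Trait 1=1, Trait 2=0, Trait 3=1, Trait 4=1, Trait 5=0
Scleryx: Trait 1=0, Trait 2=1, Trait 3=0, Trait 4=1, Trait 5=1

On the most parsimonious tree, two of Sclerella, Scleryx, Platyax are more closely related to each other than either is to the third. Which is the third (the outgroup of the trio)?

Character polarity is set by the outgroup: the derived state is whichever differs from the outgroup's state, so for Trait 2 the derived state is '0', and for the remaining characters it is '1'.
Trait 1: derived state '1' in Platyax and Sclerella only — synapomorphy for {Platyax, Sclerella}.
Trait 2: derived state '0' in Platyax only — an autapomorphy, so it tells us nothing about relationships among taxa.
Trait 3 (derived state '1') is shared by Pachyinus, Platyax, and Sclerella — a synapomorphy uniting that clade.
All ingroup taxa share the derived state '1' for Trait 4; it defines the ingroup but does not resolve relationships within it.
Trait 5: derived state '1' in Scleryx only — an autapomorphy, so it tells us nothing about relationships among taxa.
Most parsimonious ingroup topology: ((Pachyinus,(Sclerella,Platyax)),Scleryx).
Platyax and Sclerella share a more recent common ancestor with each other than either does with Scleryx, so Scleryx is the least closely related of the three.

Scleryx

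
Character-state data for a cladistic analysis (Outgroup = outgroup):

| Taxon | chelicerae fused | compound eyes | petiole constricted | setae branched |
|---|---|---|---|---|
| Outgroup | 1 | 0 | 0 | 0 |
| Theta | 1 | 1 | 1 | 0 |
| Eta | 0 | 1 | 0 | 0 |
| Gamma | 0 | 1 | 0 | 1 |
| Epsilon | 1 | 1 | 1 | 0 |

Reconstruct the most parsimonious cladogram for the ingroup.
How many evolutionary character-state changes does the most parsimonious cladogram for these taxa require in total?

4

Character polarity is set by the outgroup: the derived state is whichever differs from the outgroup's state, so for chelicerae fused the derived state is '0', and for the remaining characters it is '1'.
Only Eta and Gamma show the derived state '0' for chelicerae fused, supporting them as a clade.
compound eyes (derived state '1') is shared by all ingroup taxa — unites the whole ingroup.
petiole constricted: derived state '1' in Epsilon and Theta only — synapomorphy for {Epsilon, Theta}.
setae branched (derived state '1') is unique to Gamma (autapomorphy; uninformative for grouping).
Most parsimonious ingroup topology: ((Theta,Epsilon),(Eta,Gamma)).
Changes per character on this tree: chelicerae fused: 1; compound eyes: 1; petiole constricted: 1; setae branched: 1.
Total = 4.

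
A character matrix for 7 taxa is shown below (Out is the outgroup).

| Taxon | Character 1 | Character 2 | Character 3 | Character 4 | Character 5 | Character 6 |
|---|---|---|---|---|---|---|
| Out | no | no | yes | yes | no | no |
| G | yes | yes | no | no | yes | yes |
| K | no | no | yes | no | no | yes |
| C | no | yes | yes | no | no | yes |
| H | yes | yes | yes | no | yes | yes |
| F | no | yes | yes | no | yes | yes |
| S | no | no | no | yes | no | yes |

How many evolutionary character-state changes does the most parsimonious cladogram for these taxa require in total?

Character polarity is set by the outgroup: the derived state is whichever differs from the outgroup's state, so for Character 3, Character 4 the derived state is 'no', and for the remaining characters it is 'yes'.
Only G and H show the derived state 'yes' for Character 1, supporting them as a clade.
Character 2: derived state 'yes' in C, F, G, and H only — synapomorphy for {C, F, G, H}.
Character 3 groups G and S, which is incompatible with the clades supported by the remaining characters; treating it as convergent (homoplasy) costs fewer steps than any alternative tree.
Character 4: derived state 'no' in C, F, G, H, and K only — synapomorphy for {C, F, G, H, K}.
Only F, G, and H show the derived state 'yes' for Character 5, supporting them as a clade.
All ingroup taxa share the derived state 'yes' for Character 6; it defines the ingroup but does not resolve relationships within it.
Most parsimonious ingroup topology: (((((G,H),F),C),K),S).
Changes per character on this tree: Character 1: 1; Character 2: 1; Character 3: 2; Character 4: 1; Character 5: 1; Character 6: 1.
Total = 7.

7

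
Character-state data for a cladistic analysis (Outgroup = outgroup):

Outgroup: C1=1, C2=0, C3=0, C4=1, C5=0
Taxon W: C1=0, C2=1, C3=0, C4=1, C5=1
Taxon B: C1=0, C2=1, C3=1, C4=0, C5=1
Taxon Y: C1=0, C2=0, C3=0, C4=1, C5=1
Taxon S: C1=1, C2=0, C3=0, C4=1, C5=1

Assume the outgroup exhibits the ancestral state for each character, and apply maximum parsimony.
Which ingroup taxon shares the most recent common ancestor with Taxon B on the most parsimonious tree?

Taxon W

Character polarity is set by the outgroup: the derived state is whichever differs from the outgroup's state, so for C1, C4 the derived state is '0', and for the remaining characters it is '1'.
C1: derived state '0' in Taxon B, Taxon W, and Taxon Y only — synapomorphy for {Taxon B, Taxon W, Taxon Y}.
Only Taxon B and Taxon W show the derived state '1' for C2, supporting them as a clade.
C3 (derived state '1') is unique to Taxon B (autapomorphy; uninformative for grouping).
C4 (derived state '0') is unique to Taxon B (autapomorphy; uninformative for grouping).
C5 (derived state '1') is shared by all ingroup taxa — unites the whole ingroup.
Most parsimonious ingroup topology: (((Taxon W,Taxon B),Taxon Y),Taxon S).
Taxon B and Taxon W form a cherry on this tree, so they are sister taxa.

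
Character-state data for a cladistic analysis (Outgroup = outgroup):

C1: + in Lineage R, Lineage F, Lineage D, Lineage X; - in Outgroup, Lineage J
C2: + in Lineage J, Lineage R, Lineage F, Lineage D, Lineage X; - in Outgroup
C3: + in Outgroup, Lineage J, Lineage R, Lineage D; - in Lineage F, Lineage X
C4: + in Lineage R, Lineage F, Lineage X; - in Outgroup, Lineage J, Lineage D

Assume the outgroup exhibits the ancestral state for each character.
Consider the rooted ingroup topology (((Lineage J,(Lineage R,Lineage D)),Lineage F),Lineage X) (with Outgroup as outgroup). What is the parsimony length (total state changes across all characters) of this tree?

8

Map each character onto (((Lineage J,(Lineage R,Lineage D)),Lineage F),Lineage X) (rooted by Outgroup) and count the minimum state changes it requires (Fitch parsimony):
C1: 2; C2: 1; C3: 2; C4: 3.
Total tree length = 8.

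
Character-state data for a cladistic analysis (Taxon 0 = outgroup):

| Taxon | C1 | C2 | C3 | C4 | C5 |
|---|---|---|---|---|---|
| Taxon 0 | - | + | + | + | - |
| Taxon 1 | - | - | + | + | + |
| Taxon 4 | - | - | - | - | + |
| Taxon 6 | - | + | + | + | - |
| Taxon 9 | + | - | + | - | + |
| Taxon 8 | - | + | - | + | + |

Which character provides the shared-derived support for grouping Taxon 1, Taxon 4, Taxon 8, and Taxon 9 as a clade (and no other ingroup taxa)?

Character polarity is set by the outgroup: the derived state is whichever differs from the outgroup's state, so for C2, C3, C4 the derived state is '-', and for the remaining characters it is '+'.
C1: derived state '+' in Taxon 9 only — an autapomorphy, so it tells us nothing about relationships among taxa.
Only Taxon 1, Taxon 4, and Taxon 9 show the derived state '-' for C2, supporting them as a clade.
C3 (state '-') occurs in Taxon 4 and Taxon 8 but conflicts with the nesting implied by the other characters — most parsimoniously interpreted as homoplasy.
C4 (derived state '-') is shared by Taxon 4 and Taxon 9 — a synapomorphy uniting that clade.
C5: derived state '+' in Taxon 1, Taxon 4, Taxon 8, and Taxon 9 only — synapomorphy for {Taxon 1, Taxon 4, Taxon 8, Taxon 9}.
Most parsimonious ingroup topology: (((Taxon 1,(Taxon 4,Taxon 9)),Taxon 8),Taxon 6).
The clade {Taxon 1, Taxon 4, Taxon 8, Taxon 9} is supported by C5: its derived state '+' occurs in exactly those taxa and in no other taxon (including the outgroup).

C5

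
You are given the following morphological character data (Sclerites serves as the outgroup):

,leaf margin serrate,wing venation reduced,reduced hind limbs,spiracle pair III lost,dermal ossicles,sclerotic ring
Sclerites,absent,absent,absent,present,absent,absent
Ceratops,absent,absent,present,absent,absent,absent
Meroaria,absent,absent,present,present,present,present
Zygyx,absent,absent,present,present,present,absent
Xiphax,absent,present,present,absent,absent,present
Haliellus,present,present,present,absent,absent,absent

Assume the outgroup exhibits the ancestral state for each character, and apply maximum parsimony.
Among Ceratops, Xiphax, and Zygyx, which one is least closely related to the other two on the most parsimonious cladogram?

Zygyx

Character polarity is set by the outgroup: the derived state is whichever differs from the outgroup's state, so for spiracle pair III lost the derived state is 'absent', and for the remaining characters it is 'present'.
leaf margin serrate: derived state 'present' in Haliellus only — an autapomorphy, so it tells us nothing about relationships among taxa.
wing venation reduced (derived state 'present') is shared by Haliellus and Xiphax — a synapomorphy uniting that clade.
reduced hind limbs (derived state 'present') is shared by all ingroup taxa — unites the whole ingroup.
spiracle pair III lost: derived state 'absent' in Ceratops, Haliellus, and Xiphax only — synapomorphy for {Ceratops, Haliellus, Xiphax}.
Only Meroaria and Zygyx show the derived state 'present' for dermal ossicles, supporting them as a clade.
sclerotic ring (state 'present') occurs in Meroaria and Xiphax but conflicts with the nesting implied by the other characters — most parsimoniously interpreted as homoplasy.
Most parsimonious ingroup topology: ((Ceratops,(Xiphax,Haliellus)),(Meroaria,Zygyx)).
Ceratops and Xiphax share a more recent common ancestor with each other than either does with Zygyx, so Zygyx is the least closely related of the three.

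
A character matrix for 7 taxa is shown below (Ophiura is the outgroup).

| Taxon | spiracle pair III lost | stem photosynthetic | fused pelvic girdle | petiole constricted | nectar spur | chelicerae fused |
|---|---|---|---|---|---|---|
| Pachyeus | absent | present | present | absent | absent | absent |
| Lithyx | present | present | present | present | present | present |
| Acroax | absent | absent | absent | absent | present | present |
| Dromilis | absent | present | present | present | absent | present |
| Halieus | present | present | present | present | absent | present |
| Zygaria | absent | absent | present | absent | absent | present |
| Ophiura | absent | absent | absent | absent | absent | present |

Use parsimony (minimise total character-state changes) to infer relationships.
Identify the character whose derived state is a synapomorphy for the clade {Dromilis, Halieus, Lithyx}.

Character polarity is set by the outgroup: the derived state is whichever differs from the outgroup's state, so for chelicerae fused the derived state is 'absent', and for the remaining characters it is 'present'.
spiracle pair III lost: derived state 'present' in Halieus and Lithyx only — synapomorphy for {Halieus, Lithyx}.
stem photosynthetic (derived state 'present') is shared by Dromilis, Halieus, Lithyx, and Pachyeus — a synapomorphy uniting that clade.
fused pelvic girdle (derived state 'present') is shared by Dromilis, Halieus, Lithyx, Pachyeus, and Zygaria — a synapomorphy uniting that clade.
petiole constricted: derived state 'present' in Dromilis, Halieus, and Lithyx only — synapomorphy for {Dromilis, Halieus, Lithyx}.
nectar spur (state 'present') occurs in Acroax and Lithyx but conflicts with the nesting implied by the other characters — most parsimoniously interpreted as homoplasy.
chelicerae fused (derived state 'absent') is unique to Pachyeus (autapomorphy; uninformative for grouping).
Most parsimonious ingroup topology: (((((Lithyx,Halieus),Dromilis),Pachyeus),Zygaria),Acroax).
The clade {Dromilis, Halieus, Lithyx} is supported by petiole constricted: its derived state 'present' occurs in exactly those taxa and in no other taxon (including the outgroup).

petiole constricted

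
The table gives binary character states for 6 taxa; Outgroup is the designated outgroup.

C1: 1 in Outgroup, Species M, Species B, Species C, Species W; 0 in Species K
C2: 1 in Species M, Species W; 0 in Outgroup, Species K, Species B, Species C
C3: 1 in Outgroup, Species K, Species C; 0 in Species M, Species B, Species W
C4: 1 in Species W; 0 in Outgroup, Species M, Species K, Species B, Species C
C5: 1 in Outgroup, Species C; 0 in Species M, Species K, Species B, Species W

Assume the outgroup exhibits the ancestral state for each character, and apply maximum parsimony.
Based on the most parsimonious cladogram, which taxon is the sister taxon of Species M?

Species W

Character polarity is set by the outgroup: the derived state is whichever differs from the outgroup's state, so for C1, C3, C5 the derived state is '0', and for the remaining characters it is '1'.
C1: derived state '0' in Species K only — an autapomorphy, so it tells us nothing about relationships among taxa.
C2 (derived state '1') is shared by Species M and Species W — a synapomorphy uniting that clade.
Only Species B, Species M, and Species W show the derived state '0' for C3, supporting them as a clade.
C4: derived state '1' in Species W only — an autapomorphy, so it tells us nothing about relationships among taxa.
C5 (derived state '0') is shared by Species B, Species K, Species M, and Species W — a synapomorphy uniting that clade.
Most parsimonious ingroup topology: ((((Species M,Species W),Species B),Species K),Species C).
Species M and Species W form a cherry on this tree, so they are sister taxa.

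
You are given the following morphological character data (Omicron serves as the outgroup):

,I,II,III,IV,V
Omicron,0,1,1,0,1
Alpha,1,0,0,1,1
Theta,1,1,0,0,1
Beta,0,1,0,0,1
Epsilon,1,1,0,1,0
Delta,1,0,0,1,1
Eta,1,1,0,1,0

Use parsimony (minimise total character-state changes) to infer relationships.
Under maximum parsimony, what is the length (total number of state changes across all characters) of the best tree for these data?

5

Character polarity is set by the outgroup: the derived state is whichever differs from the outgroup's state, so for II, III, V the derived state is '0', and for the remaining characters it is '1'.
Only Alpha, Delta, Epsilon, Eta, and Theta show the derived state '1' for I, supporting them as a clade.
II: derived state '0' in Alpha and Delta only — synapomorphy for {Alpha, Delta}.
III (derived state '0') is shared by all ingroup taxa — unites the whole ingroup.
Only Alpha, Delta, Epsilon, and Eta show the derived state '1' for IV, supporting them as a clade.
Only Epsilon and Eta show the derived state '0' for V, supporting them as a clade.
Most parsimonious ingroup topology: ((((Alpha,Delta),(Epsilon,Eta)),Theta),Beta).
Changes per character on this tree: I: 1; II: 1; III: 1; IV: 1; V: 1.
Total = 5.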